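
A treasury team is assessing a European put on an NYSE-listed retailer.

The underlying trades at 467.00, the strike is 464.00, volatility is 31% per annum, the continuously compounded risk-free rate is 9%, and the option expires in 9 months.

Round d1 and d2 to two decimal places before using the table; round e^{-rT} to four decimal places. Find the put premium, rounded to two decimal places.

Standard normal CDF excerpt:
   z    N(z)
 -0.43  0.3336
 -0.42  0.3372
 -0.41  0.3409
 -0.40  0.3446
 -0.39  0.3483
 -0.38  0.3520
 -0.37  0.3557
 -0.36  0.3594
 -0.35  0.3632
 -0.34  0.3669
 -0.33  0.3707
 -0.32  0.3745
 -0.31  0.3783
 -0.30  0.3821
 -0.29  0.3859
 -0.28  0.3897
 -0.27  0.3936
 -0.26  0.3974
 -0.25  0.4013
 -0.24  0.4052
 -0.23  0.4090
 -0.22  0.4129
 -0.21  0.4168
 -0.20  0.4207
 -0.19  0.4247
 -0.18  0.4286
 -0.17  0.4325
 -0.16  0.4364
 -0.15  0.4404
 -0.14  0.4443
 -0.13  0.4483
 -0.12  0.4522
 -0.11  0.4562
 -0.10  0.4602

σ√T = 0.31·√0.75 = 0.2685
d₁ = [ln(467/464) + (0.09 + 0.31²/2)·0.75] / 0.2685 = [0.0064 + 0.1035] / 0.2685 = 0.4097 which rounds to 0.41
d₂ = d₁ − σ√T = 0.4097 − 0.2685 = 0.1412 which rounds to 0.14
exp(−rT) = exp(−0.09·0.75) = 0.9347
N(−d₂) = N(-0.14) = 0.4443;  N(−d₁) = N(-0.41) = 0.3409
P = 464·0.9347·0.4443 − 467·0.3409 = 192.6933 − 159.2003 = 33.4930

33.49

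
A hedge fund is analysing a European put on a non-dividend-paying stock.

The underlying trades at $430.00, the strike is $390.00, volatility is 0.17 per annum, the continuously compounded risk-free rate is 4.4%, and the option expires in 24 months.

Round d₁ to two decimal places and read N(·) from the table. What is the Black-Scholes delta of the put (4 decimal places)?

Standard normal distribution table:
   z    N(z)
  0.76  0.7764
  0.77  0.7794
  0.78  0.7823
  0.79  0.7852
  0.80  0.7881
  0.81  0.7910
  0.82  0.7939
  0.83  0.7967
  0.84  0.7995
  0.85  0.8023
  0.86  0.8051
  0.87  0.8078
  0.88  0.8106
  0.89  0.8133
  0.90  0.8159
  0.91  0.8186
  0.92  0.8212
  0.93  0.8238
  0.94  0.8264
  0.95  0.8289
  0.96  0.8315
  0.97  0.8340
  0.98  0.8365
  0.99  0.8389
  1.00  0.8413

-0.1867

σ√T = 0.17 × 1.4142 = 0.2404
d₁ = [ln(430/390) + (0.044 + 0.17²/2)·2] / 0.2404 = [0.0976 + 0.1169] / 0.2404 = 0.8924 ⇒ 0.89
N(d₁) = N(0.89) = 0.8133
Δ_put = N(d₁) − 1 = 0.8133 − 1 = -0.1867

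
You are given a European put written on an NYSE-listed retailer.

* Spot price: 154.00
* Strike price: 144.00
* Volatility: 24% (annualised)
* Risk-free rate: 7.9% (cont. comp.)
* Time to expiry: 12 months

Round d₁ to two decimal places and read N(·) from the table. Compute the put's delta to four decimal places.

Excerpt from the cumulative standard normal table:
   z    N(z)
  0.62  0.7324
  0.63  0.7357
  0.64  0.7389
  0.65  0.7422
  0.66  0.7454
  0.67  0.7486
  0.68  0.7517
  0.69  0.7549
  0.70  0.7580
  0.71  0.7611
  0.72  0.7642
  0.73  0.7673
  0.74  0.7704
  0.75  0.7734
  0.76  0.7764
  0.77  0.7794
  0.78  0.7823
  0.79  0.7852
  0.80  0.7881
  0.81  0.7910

-0.2327

σ√T = 0.24·√1 = 0.2400
ln(S/K) + (r + σ²/2)T = ln(154/144) + (0.079 + 0.24²/2)·1 = 0.0671 + 0.1078 = 0.1749
d₁ = 0.1749 / 0.2400 = 0.7289 which rounds to 0.73
N(d₁) = N(0.73) = 0.7673
Δ_put = N(d₁) − 1 = 0.7673 − 1 = -0.2327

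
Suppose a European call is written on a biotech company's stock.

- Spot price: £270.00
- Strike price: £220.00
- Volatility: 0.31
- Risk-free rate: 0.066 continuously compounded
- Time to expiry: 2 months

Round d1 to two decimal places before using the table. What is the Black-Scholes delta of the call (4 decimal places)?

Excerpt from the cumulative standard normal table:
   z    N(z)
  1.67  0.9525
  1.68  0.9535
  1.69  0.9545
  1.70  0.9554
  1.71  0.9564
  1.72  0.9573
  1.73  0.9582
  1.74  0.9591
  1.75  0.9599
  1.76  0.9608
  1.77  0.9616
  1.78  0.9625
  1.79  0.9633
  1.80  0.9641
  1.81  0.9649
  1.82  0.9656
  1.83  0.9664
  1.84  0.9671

0.9616

T = 0.1667;  σ√T = 0.1266
d₁ = [ln(270/220) + (0.066 + 0.31²/2)·0.1667] / 0.1266 = [0.2048 + 0.0190] / 0.1266 = 1.7684 which rounds to 1.77
N(d₁) = N(1.77) = 0.9616
Δ_call = N(d₁) = 0.9616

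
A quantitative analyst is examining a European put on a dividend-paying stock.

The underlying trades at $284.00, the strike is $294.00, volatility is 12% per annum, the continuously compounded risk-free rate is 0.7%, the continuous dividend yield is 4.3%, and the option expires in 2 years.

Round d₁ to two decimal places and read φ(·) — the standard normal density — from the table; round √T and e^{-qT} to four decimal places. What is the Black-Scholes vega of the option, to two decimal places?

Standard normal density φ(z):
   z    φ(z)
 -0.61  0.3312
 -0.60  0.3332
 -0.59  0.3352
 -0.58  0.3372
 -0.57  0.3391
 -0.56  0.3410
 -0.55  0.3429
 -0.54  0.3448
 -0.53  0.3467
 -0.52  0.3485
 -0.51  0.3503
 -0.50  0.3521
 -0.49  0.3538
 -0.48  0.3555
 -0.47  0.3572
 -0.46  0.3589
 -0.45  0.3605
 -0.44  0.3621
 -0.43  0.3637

T = 2;  σ√T = 0.1697
d₁ = [ln(284/294) + (0.007 − 0.043 + 0.12²/2)·2] / 0.1697 = [-0.0346 − 0.0576] / 0.1697 = -0.5433 → -0.54
√T = √2 = 1.4142
φ(d₁) = φ(-0.54) = 0.3448
exp(−qT) = exp(−0.043·2) = 0.9176
vega = S·exp(−qT)·φ(d₁)·√T = 284·0.9176·0.3448·1.4142 = 127.0720

127.07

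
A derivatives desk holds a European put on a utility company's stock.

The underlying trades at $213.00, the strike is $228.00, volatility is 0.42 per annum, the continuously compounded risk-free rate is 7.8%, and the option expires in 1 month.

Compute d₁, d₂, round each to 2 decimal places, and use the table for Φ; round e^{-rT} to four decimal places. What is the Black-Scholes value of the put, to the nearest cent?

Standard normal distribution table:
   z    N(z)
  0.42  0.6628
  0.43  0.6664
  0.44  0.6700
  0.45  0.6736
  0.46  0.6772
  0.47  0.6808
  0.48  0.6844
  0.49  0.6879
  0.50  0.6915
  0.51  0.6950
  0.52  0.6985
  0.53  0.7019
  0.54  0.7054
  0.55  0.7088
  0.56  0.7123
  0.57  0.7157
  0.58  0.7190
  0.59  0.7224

T = 0.08333;  σ√T = 0.1212
d₁ = [ln(213/228) + (0.078 + 0.42²/2)·0.08333] / 0.1212 = [-0.0681 + 0.0138] / 0.1212 = -0.4471 ⇒ -0.45
d₂ = d₁ − σ√T = -0.4471 − 0.1212 = -0.5683 ⇒ -0.57
e^(−rT) = e^(−0.078·0.08333) = 0.9935
P = 228·0.9935·N(0.57) − 213·N(0.45) = 228·0.9935·0.7157 − 213·0.6736 = 162.1189 − 143.4768 = 18.6421

$18.64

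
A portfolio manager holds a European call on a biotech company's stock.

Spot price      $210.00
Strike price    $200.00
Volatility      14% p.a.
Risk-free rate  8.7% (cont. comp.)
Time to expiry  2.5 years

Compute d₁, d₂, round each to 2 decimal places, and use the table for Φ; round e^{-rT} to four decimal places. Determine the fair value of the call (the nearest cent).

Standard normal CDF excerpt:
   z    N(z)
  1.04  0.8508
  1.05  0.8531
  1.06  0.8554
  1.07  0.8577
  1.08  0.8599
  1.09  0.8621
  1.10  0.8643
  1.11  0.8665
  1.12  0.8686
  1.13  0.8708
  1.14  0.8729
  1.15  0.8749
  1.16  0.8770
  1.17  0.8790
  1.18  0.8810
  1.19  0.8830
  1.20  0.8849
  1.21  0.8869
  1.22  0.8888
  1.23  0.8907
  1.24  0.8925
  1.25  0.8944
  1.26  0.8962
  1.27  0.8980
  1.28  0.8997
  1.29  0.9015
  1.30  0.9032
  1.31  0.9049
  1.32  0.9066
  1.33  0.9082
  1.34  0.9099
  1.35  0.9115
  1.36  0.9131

$51.32

σ√T = 0.14 × 1.5811 = 0.2214
ln(S/K) + (r + σ²/2)T = ln(210/200) + (0.087 + 0.14²/2)·2.5 = 0.0488 + 0.2420 = 0.2908
d₁ = 0.2908 / 0.2214 = 1.3137 which rounds to 1.31
d₂ = d₁ − σ√T = 1.3137 − 0.2214 = 1.0923 which rounds to 1.09
e^(−rT) = e^(−0.087·2.5) = 0.8045
N(d₁) = N(1.31) = 0.9049;  N(d₂) = N(1.09) = 0.8621
C = 210·0.9049 − 200·0.8045·0.8621 = 190.0290 − 138.7119 = 51.3171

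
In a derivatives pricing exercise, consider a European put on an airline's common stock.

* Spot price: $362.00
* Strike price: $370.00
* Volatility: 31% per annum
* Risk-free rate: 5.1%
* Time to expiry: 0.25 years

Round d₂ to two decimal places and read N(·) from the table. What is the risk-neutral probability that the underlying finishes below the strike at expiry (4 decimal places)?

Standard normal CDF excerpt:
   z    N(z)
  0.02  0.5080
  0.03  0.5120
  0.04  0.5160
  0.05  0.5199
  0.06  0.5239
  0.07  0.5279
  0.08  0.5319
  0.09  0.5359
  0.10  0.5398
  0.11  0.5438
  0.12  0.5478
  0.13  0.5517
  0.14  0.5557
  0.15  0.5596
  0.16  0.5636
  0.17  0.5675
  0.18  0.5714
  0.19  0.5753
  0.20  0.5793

σ√T = 0.31 × 0.5000 = 0.1550
d₁ = [ln(362/370) + (0.051 + 0.31²/2)·0.25] / 0.1550 = [-0.0219 + 0.0248] / 0.1550 = 0.0187 ≈ 0.02
d₂ = d₁ − σ√T = 0.0187 − 0.1550 = -0.1363 ≈ -0.14
Pr(exercise) under Q = N(−d₂) = N(0.14) = 0.5557

0.5557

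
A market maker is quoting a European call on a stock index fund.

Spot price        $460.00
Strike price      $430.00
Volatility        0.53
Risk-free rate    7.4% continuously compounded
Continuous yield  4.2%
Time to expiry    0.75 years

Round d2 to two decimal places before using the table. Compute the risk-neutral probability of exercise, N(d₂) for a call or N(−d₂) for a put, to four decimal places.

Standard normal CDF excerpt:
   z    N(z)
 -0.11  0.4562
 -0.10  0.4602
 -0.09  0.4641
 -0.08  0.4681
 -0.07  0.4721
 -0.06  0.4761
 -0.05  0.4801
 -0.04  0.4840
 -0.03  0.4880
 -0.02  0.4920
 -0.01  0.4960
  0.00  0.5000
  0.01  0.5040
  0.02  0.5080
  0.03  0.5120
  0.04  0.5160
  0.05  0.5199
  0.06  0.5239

0.4880

σ√T = 0.53·√0.75 = 0.4590
d₁ = [ln(460/430) + (0.074 − 0.042 + ½·0.53²)·0.75] / (σ√T) = (0.0674 + 0.1293) / 0.4590 = 0.4287 → 0.43
d₂ = 0.4287 − 0.4590 = -0.0303 → -0.03
Risk-neutral Pr[S_T > K] = N(d₂) = N(-0.03) = 0.4880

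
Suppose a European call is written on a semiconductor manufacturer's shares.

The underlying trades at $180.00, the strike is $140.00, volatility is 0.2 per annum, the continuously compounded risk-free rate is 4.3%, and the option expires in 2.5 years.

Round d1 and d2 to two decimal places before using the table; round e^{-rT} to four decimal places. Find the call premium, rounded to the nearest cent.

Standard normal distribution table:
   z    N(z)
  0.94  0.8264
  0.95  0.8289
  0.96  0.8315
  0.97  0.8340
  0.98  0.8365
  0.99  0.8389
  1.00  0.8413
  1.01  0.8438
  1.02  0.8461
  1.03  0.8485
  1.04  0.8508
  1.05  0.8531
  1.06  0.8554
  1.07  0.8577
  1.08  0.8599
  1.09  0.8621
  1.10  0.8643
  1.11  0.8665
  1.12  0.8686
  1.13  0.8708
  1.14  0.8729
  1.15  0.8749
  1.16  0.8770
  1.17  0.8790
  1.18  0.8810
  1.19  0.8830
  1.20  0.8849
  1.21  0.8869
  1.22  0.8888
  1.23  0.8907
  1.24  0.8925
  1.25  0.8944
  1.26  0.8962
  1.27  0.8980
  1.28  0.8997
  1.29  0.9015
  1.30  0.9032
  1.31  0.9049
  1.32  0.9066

$57.09

T = 2.5;  σ√T = 0.3162
d₁ = [ln(180/140) + (0.043 + ½·0.2²)·2.5] / (σ√T) = (0.2513 + 0.1575) / 0.3162 = 1.2928 which rounds to 1.29
d₂ = 1.2928 − 0.3162 = 0.9766 which rounds to 0.98
exp(−rT) = exp(−0.043·2.5) = 0.8981
N(d₁) = N(1.29) = 0.9015;  N(d₂) = N(0.98) = 0.8365
C = 180·0.9015 − 140·0.8981·0.8365 = 162.2700 − 105.1765 = 57.0935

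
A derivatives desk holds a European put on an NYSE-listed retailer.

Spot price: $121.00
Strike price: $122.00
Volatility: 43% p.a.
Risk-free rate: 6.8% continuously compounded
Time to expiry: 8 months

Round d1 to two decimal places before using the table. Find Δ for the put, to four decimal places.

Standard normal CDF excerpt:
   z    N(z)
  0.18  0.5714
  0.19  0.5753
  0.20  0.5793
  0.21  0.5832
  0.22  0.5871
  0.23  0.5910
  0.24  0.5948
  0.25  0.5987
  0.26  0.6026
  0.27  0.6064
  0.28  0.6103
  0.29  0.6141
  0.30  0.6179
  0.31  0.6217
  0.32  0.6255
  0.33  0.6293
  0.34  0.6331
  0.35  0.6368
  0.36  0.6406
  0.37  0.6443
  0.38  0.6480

-0.3897

T = 0.6667;  σ√T = 0.3511
ln(S/K) + (r + σ²/2)T = ln(121/122) + (0.068 + 0.43²/2)·0.6667 = -0.0082 + 0.1070 = 0.0987
d₁ = 0.0987 / 0.3511 = 0.2812 which rounds to 0.28
N(d₁) = N(0.28) = 0.6103
Δ_put = N(d₁) − 1 = 0.6103 − 1 = -0.3897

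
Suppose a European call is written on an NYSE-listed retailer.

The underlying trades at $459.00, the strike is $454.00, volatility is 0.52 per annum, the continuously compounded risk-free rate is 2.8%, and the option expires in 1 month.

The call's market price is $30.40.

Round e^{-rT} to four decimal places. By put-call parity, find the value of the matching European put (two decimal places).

$24.36

e^(−rT) = e^(−0.028·0.08333) = 0.9977
Put-call parity: C − P = S − K·e^(−rT) = 459 − 454·0.9977 = 459 − 452.9558 = 6.0442
P = C − (C − P) = 30.40 − (6.0442) = 24.3558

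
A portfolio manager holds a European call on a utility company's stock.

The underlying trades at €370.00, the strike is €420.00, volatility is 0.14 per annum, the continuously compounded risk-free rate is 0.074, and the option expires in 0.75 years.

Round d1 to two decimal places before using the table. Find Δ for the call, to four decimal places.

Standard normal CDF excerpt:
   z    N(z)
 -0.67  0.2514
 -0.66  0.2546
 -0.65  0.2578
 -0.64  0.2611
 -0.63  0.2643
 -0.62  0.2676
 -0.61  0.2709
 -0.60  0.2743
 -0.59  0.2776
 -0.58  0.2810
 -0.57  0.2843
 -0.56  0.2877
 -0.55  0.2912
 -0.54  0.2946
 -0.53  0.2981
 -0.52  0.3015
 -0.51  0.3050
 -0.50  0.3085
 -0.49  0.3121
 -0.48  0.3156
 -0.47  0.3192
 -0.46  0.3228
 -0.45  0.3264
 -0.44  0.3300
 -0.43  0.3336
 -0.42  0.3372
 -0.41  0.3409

σ√T = 0.14·√0.75 = 0.1212
d₁ = [ln(370/420) + (0.074 + 0.14²/2)·0.75] / 0.1212 = [-0.1268 + 0.0629] / 0.1212 = -0.5271 → -0.53
N(d₁) = N(-0.53) = 0.2981
Δ_call = N(d₁) = 0.2981

0.2981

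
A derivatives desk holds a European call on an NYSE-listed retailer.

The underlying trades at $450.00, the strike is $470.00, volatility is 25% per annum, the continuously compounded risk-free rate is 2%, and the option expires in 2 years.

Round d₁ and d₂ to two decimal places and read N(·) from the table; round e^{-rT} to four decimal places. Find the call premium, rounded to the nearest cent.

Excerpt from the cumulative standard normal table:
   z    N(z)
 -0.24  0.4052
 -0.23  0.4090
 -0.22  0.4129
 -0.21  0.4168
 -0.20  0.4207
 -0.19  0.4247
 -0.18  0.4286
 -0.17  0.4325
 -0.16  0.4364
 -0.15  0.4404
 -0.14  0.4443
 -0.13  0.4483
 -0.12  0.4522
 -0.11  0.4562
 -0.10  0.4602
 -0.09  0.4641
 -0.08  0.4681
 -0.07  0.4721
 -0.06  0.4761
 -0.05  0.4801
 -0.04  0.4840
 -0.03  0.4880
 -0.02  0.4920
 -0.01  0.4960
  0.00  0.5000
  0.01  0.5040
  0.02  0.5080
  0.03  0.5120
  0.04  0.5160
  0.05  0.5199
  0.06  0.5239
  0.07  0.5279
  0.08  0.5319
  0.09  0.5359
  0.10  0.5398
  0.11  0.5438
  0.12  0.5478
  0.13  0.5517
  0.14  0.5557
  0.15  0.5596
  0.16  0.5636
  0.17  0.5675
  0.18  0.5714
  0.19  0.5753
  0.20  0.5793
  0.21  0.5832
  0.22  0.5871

σ√T = 0.25·√2 = 0.3536
d₁ = [ln(450/470) + (0.02 + 0.25²/2)·2] / 0.3536 = [-0.0435 + 0.1025] / 0.3536 = 0.1669 ⇒ 0.17
d₂ = d₁ − σ√T = 0.1669 − 0.3536 = -0.1866 ⇒ -0.19
e^(−rT) = e^(−0.02·2) = 0.9608
C = 450·N(0.17) − 470·0.9608·N(-0.19) = 450·0.5675 − 470·0.9608·0.4247 = 255.3750 − 191.7843 = 63.5907

$63.59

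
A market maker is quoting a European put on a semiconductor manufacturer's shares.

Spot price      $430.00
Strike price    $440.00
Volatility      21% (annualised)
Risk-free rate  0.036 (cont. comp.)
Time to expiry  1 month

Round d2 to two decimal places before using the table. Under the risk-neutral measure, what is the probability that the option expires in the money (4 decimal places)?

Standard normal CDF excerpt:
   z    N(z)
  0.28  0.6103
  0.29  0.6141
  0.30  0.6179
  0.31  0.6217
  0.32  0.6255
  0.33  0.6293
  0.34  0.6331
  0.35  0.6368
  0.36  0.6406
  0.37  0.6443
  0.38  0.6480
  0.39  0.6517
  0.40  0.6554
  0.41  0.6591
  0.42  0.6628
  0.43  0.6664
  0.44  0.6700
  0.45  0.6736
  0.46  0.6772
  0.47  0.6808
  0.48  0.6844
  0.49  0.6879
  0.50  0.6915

0.6406

T = 0.08333;  σ√T = 0.0606
d₁ = [ln(430/440) + (0.036 + 0.21²/2)·0.08333] / 0.0606 = [-0.0230 + 0.0048] / 0.0606 = -0.2994 → -0.30
d₂ = d₁ − σ√T = -0.2994 − 0.0606 = -0.3601 → -0.36
Pr(exercise) under Q = N(−d₂) = N(0.36) = 0.6406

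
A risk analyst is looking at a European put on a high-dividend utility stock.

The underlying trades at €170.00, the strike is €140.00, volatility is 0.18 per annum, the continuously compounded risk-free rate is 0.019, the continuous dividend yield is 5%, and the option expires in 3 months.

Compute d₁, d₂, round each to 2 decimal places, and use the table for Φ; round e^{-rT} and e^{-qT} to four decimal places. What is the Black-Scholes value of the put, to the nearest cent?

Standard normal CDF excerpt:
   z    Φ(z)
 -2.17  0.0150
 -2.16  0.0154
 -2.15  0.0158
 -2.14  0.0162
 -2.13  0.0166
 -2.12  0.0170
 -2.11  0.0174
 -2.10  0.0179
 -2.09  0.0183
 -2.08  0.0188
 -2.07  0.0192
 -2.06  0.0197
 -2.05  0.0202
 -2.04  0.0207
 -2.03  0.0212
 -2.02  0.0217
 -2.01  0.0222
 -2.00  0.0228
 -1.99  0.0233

€0.10

σ√T = 0.18 × 0.5000 = 0.0900
d₁ = [ln(170/140) + (0.019 − 0.05 + 0.18²/2)·0.25] / 0.0900 = [0.1942 − 0.0037] / 0.0900 = 2.1162 → 2.12
d₂ = d₁ − σ√T = 2.1162 − 0.0900 = 2.0262 → 2.03
exp(−qT) = exp(−0.05·0.25) = 0.9876;  exp(−rT) = exp(−0.019·0.25) = 0.9953
P = 140·0.9953·N(-2.03) − 170·0.9876·N(-2.12) = 140·0.9953·0.0212 − 170·0.9876·0.0170 = 2.9541 − 2.8542 = 0.0999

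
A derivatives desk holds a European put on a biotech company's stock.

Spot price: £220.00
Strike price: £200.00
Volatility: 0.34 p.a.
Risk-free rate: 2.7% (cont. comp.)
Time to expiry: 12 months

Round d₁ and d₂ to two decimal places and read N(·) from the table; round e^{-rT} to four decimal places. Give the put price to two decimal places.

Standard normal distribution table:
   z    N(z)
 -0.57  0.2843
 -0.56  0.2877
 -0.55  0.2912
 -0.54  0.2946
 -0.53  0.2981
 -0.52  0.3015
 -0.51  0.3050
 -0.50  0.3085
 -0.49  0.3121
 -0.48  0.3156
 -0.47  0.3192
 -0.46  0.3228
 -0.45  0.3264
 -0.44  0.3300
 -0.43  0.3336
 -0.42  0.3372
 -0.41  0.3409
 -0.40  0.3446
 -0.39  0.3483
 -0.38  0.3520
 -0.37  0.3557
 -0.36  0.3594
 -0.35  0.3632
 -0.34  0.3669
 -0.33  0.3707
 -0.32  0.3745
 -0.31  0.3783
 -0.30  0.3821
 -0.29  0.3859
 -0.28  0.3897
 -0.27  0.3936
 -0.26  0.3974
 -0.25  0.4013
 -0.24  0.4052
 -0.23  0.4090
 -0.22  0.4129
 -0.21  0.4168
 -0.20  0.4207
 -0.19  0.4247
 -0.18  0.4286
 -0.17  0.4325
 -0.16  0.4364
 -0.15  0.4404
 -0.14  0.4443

£17.10

σ√T = 0.34·√1 = 0.3400
d₁ = [ln(220/200) + (0.027 + 0.34²/2)·1] / 0.3400 = [0.0953 + 0.0848] / 0.3400 = 0.5297 → 0.53
d₂ = d₁ − σ√T = 0.5297 − 0.3400 = 0.1897 → 0.19
e^(−rT) = e^(−0.027·1) = 0.9734
P = 200·0.9734·N(-0.19) − 220·N(-0.53) = 200·0.9734·0.4247 − 220·0.2981 = 82.6806 − 65.5820 = 17.0986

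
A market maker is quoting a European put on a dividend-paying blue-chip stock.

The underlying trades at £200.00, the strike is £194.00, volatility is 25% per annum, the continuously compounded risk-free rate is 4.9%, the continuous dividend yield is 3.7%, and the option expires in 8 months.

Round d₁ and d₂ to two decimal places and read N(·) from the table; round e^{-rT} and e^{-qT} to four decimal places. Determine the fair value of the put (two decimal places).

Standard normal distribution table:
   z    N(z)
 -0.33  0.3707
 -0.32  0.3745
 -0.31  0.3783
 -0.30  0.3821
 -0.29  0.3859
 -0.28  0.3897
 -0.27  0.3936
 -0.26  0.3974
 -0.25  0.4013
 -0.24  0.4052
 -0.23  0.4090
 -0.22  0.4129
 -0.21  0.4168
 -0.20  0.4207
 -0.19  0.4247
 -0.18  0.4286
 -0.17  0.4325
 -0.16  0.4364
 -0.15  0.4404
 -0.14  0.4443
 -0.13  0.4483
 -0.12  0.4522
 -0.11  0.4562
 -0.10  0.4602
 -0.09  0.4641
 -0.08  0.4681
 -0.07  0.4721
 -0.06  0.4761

T = 0.6667;  σ√T = 0.2041
d₁ = [ln(200/194) + (0.049 − 0.037 + 0.25²/2)·0.6667] / 0.2041 = [0.0305 + 0.0288] / 0.2041 = 0.2905 ≈ 0.29
d₂ = d₁ − σ√T = 0.2905 − 0.2041 = 0.0863 ≈ 0.09
exp(−qT) = exp(−0.037·0.6667) = 0.9756;  exp(−rT) = exp(−0.049·0.6667) = 0.9679
N(−d₂) = N(-0.09) = 0.4641;  N(−d₁) = N(-0.29) = 0.3859
P = 194·0.9679·0.4641 − 200·0.9756·0.3859 = 87.1453 − 75.2968 = 11.8485

£11.85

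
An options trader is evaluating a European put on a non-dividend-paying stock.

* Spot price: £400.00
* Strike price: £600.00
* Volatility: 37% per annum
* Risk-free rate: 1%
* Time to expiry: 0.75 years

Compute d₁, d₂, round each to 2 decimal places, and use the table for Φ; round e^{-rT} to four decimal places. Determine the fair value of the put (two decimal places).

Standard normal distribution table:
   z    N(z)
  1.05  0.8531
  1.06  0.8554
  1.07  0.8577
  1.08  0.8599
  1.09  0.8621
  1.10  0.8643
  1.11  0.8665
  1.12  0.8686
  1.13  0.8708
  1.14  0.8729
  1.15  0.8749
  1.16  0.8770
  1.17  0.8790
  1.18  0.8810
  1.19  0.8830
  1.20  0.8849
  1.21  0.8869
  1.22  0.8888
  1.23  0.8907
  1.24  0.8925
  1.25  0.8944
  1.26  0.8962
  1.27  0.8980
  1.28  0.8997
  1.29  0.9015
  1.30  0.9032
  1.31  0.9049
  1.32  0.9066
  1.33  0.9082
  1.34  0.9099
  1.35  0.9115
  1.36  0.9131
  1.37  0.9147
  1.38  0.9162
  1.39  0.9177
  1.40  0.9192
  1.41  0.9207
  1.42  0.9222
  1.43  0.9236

£203.42

T = 0.75;  σ√T = 0.3204
d₁ = [ln(400/600) + (0.01 + 0.37²/2)·0.75] / 0.3204 = [-0.4055 + 0.0588] / 0.3204 = -1.0818 ≈ -1.08
d₂ = d₁ − σ√T = -1.0818 − 0.3204 = -1.4022 ≈ -1.40
e^(−rT) = e^(−0.01·0.75) = 0.9925
P = 600·0.9925·N(1.40) − 400·N(1.08) = 600·0.9925·0.9192 − 400·0.8599 = 547.3836 − 343.9600 = 203.4236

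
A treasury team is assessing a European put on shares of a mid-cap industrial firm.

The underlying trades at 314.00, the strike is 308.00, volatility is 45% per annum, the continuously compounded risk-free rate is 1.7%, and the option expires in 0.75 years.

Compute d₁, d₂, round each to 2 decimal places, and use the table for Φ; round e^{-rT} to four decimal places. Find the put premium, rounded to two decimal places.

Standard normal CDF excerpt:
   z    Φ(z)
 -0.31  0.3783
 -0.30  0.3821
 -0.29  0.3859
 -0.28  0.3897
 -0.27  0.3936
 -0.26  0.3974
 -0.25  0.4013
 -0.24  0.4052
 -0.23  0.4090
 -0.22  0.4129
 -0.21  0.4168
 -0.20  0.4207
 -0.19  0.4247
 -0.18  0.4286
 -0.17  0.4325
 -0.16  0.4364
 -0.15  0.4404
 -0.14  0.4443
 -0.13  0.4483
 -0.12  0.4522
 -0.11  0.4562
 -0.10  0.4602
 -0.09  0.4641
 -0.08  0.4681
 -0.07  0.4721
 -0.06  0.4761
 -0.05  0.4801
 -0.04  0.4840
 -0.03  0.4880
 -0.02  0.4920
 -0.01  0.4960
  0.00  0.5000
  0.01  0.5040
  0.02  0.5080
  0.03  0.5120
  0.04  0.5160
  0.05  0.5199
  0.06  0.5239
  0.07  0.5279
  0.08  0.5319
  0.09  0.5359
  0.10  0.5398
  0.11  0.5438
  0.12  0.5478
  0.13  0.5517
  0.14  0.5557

43.00

T = 0.75;  σ√T = 0.3897
d₁ = [ln(314/308) + (0.017 + ½·0.45²)·0.75] / (σ√T) = (0.0193 + 0.0887) / 0.3897 = 0.2771 ≈ 0.28
d₂ = 0.2771 − 0.3897 = -0.1126 ≈ -0.11
e^(−rT) = e^(−0.017·0.75) = 0.9873
N(−d₂) = N(0.11) = 0.5438;  N(−d₁) = N(-0.28) = 0.3897
P = 308·0.9873·0.5438 − 314·0.3897 = 165.3633 − 122.3658 = 42.9975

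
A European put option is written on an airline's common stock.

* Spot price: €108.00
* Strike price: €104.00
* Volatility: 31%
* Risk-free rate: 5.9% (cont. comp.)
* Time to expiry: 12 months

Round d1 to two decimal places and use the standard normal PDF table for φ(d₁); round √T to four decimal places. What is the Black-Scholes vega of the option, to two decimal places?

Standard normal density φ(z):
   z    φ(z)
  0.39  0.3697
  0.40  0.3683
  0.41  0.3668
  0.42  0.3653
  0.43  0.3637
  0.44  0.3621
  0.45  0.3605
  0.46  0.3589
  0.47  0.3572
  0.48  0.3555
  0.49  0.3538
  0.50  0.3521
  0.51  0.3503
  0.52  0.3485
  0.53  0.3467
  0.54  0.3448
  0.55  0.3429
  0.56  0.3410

T = 1;  σ√T = 0.3100
d₁ = [ln(108/104) + (0.059 + ½·0.31²)·1] / (σ√T) = (0.0377 + 0.1071) / 0.3100 = 0.4671 which rounds to 0.47
√T = √1 = 1.0000
φ(d₁) = φ(0.47) = 0.3572
vega = S·φ(d₁)·√T = 108·0.3572·1.0000 = 38.5776

38.58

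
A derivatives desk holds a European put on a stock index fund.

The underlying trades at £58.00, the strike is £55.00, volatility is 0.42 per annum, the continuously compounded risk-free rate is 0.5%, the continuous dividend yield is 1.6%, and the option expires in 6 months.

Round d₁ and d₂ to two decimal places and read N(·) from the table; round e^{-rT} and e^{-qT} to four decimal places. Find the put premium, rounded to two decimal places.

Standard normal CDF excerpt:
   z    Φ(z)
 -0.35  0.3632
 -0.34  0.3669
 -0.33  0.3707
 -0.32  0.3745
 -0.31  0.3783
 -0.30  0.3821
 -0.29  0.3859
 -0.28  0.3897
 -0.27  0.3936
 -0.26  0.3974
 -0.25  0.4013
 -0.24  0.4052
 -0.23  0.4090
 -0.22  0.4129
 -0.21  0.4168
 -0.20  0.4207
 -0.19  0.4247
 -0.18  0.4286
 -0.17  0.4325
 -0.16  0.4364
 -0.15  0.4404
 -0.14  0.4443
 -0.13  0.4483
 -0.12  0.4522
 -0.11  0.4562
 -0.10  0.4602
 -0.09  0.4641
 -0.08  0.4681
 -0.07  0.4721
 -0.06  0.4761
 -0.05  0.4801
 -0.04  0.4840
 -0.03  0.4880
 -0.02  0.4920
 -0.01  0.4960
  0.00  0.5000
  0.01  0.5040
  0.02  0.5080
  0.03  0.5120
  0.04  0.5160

£5.45

σ√T = 0.42 × 0.7071 = 0.2970
d₁ = [ln(58/55) + (0.005 − 0.016 + 0.42²/2)·0.5] / 0.2970 = [0.0531 + 0.0386] / 0.2970 = 0.3088 ⇒ 0.31
d₂ = d₁ − σ√T = 0.3088 − 0.2970 = 0.0118 ⇒ 0.01
exp(−qT) = exp(−0.016·0.5) = 0.9920;  exp(−rT) = exp(−0.005·0.5) = 0.9975
P = 55·0.9975·N(-0.01) − 58·0.9920·N(-0.31) = 55·0.9975·0.4960 − 58·0.9920·0.3783 = 27.2118 − 21.7659 = 5.4459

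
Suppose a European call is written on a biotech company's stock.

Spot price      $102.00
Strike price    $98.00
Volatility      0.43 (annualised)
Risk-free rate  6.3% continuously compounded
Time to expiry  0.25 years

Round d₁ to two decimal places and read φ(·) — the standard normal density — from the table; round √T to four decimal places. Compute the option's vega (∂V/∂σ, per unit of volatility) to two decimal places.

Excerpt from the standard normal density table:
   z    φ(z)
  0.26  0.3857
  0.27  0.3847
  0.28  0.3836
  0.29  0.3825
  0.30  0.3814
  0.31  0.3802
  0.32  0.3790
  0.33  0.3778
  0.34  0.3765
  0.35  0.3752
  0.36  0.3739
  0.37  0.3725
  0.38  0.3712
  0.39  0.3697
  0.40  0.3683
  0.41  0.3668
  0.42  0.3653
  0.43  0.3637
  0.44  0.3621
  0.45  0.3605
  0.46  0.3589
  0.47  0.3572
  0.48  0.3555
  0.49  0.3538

19.00

T = 0.25;  σ√T = 0.2150
d₁ = [ln(102/98) + (0.063 + ½·0.43²)·0.25] / (σ√T) = (0.0400 + 0.0389) / 0.2150 = 0.3668 → 0.37
√T = √0.25 = 0.5000
φ(d₁) = φ(0.37) = 0.3725
vega = S·φ(d₁)·√T = 102·0.3725·0.5000 = 18.9975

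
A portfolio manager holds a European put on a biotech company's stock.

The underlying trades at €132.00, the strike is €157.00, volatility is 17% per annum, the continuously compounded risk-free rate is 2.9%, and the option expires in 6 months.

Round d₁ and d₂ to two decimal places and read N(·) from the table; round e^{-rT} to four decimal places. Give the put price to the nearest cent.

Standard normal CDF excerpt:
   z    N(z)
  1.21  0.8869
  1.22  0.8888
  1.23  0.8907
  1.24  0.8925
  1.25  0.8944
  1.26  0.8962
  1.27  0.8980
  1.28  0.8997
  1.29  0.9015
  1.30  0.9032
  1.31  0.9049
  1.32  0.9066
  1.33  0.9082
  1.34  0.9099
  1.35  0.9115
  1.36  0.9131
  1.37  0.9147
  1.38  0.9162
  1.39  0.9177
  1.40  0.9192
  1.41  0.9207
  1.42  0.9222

€23.47

T = 0.5;  σ√T = 0.1202
d₁ = [ln(132/157) + (0.029 + 0.17²/2)·0.5] / 0.1202 = [-0.1734 + 0.0217] / 0.1202 = -1.2621 ≈ -1.26
d₂ = d₁ − σ√T = -1.2621 − 0.1202 = -1.3823 ≈ -1.38
exp(−rT) = exp(−0.029·0.5) = 0.9856
N(−d₂) = N(1.38) = 0.9162;  N(−d₁) = N(1.26) = 0.8962
P = 157·0.9856·0.9162 − 132·0.8962 = 141.7721 − 118.2984 = 23.4737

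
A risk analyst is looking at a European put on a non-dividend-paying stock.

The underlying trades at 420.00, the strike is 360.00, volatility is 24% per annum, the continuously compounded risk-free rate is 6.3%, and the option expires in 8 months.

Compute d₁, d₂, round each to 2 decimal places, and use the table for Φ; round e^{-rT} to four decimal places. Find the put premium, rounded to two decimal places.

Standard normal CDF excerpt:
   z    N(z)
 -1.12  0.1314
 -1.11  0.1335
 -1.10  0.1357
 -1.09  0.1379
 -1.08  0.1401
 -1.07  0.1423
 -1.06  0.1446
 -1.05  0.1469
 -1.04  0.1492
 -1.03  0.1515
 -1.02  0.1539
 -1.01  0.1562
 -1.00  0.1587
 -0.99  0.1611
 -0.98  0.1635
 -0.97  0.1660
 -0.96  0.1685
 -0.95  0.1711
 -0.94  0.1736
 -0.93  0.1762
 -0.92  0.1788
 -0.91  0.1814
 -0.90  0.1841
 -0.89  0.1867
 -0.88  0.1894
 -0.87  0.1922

6.56

T = 0.6667;  σ√T = 0.1960
ln(S/K) + (r + σ²/2)T = ln(420/360) + (0.063 + 0.24²/2)·0.6667 = 0.1542 + 0.0612 = 0.2154
d₁ = 0.2154 / 0.1960 = 1.0990 ⇒ 1.10
d₂ = d₁ − σ√T = 1.0990 − 0.1960 = 0.9030 ⇒ 0.90
exp(−rT) = exp(−0.063·0.6667) = 0.9589
N(−d₂) = N(-0.90) = 0.1841;  N(−d₁) = N(-1.10) = 0.1357
P = 360·0.9589·0.1841 − 420·0.1357 = 63.5521 − 56.9940 = 6.5581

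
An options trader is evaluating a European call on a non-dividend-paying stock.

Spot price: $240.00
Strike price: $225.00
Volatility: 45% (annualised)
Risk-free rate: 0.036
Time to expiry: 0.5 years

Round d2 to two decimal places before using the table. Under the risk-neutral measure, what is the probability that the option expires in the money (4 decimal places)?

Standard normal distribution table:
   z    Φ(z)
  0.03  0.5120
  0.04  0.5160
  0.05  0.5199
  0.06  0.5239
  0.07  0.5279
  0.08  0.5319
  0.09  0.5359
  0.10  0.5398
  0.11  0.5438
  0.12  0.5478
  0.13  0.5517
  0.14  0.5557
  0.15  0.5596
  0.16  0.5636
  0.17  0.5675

T = 0.5;  σ√T = 0.3182
ln(S/K) + (r + σ²/2)T = ln(240/225) + (0.036 + 0.45²/2)·0.5 = 0.0645 + 0.0686 = 0.1332
d₁ = 0.1332 / 0.3182 = 0.4185 → 0.42
d₂ = d₁ − σ√T = 0.4185 − 0.3182 = 0.1003 → 0.10
Pr(exercise) under Q = N(d₂) = 0.5398

0.5398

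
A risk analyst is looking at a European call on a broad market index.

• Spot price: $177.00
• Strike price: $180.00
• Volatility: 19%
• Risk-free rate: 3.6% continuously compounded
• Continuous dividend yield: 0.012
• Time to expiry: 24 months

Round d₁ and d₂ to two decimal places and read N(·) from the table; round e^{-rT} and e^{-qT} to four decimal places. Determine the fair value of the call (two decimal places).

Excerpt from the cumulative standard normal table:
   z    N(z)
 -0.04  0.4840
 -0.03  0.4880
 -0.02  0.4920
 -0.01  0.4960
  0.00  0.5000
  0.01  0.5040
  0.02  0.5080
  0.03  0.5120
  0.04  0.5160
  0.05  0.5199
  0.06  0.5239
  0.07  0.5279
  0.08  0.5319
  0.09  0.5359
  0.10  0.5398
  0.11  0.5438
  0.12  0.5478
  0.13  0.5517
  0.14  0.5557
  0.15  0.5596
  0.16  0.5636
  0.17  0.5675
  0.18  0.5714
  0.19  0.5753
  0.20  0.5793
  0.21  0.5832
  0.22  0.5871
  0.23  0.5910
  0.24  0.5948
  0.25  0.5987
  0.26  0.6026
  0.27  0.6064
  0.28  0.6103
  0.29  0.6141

σ√T = 0.19 × 1.4142 = 0.2687
d₁ = [ln(177/180) + (0.036 − 0.012 + 0.19²/2)·2] / 0.2687 = [-0.0168 + 0.0841] / 0.2687 = 0.2504 ⇒ 0.25
d₂ = d₁ − σ√T = 0.2504 − 0.2687 = -0.0183 ⇒ -0.02
e^(−qT) = e^(−0.012·2) = 0.9763;  e^(−rT) = e^(−0.036·2) = 0.9305
N(d₁) = N(0.25) = 0.5987;  N(d₂) = N(-0.02) = 0.4920
C = 177·0.9763·0.5987 − 180·0.9305·0.4920 = 103.4584 − 82.4051 = 21.0533

$21.05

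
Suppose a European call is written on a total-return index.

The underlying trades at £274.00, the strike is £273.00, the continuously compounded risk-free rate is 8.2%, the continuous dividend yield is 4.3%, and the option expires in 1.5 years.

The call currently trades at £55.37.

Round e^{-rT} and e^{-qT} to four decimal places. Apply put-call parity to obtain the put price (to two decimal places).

e^(−qT) = e^(−0.043·1.5) = 0.9375;  e^(−rT) = e^(−0.082·1.5) = 0.8843
Put-call parity: C − P = S·e^(−qT) − K·e^(−rT) = 274·0.9375 − 273·0.8843 = 256.8750 − 241.4139 = 15.4611
P = C − (C − P) = 55.37 − (15.4611) = 39.9089

£39.91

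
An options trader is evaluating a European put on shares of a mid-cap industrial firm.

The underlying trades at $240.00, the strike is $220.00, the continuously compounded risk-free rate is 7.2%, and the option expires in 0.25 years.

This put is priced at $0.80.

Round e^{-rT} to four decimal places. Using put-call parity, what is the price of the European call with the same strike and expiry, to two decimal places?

exp(−rT) = exp(−0.072·0.25) = 0.9822
Put-call parity: C − P = S − K·e^(−rT) = 240 − 220·0.9822 = 240 − 216.0840 = 23.9160
C = P + (C − P) = 0.80 + (23.9160) = 24.7160

$24.72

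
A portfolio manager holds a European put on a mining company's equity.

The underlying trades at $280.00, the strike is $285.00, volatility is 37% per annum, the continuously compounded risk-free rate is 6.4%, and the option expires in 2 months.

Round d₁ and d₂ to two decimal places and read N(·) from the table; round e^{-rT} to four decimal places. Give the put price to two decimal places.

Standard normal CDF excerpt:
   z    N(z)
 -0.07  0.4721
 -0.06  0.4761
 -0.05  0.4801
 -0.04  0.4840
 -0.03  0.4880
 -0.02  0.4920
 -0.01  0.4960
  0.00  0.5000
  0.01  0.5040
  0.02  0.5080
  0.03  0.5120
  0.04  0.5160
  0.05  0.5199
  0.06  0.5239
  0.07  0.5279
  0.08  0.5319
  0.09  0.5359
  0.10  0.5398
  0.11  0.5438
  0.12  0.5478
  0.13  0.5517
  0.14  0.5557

$17.83

σ√T = 0.37·√0.1667 = 0.1511
d₁ = [ln(280/285) + (0.064 + 0.37²/2)·0.1667] / 0.1511 = [-0.0177 + 0.0221] / 0.1511 = 0.0290 ≈ 0.03
d₂ = d₁ − σ√T = 0.0290 − 0.1511 = -0.1221 ≈ -0.12
e^(−rT) = e^(−0.064·0.1667) = 0.9894
P = 285·0.9894·N(0.12) − 280·N(-0.03) = 285·0.9894·0.5478 − 280·0.4880 = 154.4681 − 136.6400 = 17.8281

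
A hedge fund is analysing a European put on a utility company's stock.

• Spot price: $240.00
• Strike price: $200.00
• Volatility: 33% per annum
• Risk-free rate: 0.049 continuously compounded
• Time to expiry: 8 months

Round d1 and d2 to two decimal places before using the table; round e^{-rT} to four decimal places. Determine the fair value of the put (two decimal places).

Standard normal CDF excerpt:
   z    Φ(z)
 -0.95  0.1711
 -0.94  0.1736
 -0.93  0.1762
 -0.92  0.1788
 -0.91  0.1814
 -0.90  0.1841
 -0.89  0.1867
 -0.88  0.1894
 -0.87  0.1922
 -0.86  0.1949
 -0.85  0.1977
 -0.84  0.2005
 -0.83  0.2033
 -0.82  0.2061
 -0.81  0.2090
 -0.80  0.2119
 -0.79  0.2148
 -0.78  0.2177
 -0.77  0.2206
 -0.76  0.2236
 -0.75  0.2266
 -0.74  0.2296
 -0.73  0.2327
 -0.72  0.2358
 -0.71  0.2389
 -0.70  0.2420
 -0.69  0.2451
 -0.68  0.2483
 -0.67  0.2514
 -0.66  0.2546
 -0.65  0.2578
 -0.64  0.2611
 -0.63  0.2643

T = 0.6667;  σ√T = 0.2694
d₁ = [ln(240/200) + (0.049 + 0.33²/2)·0.6667] / 0.2694 = [0.1823 + 0.0690] / 0.2694 = 0.9326 ≈ 0.93
d₂ = d₁ − σ√T = 0.9326 − 0.2694 = 0.6632 ≈ 0.66
exp(−rT) = exp(−0.049·0.6667) = 0.9679
N(−d₂) = N(-0.66) = 0.2546;  N(−d₁) = N(-0.93) = 0.1762
P = 200·0.9679·0.2546 − 240·0.1762 = 49.2855 − 42.2880 = 6.9975

$7.00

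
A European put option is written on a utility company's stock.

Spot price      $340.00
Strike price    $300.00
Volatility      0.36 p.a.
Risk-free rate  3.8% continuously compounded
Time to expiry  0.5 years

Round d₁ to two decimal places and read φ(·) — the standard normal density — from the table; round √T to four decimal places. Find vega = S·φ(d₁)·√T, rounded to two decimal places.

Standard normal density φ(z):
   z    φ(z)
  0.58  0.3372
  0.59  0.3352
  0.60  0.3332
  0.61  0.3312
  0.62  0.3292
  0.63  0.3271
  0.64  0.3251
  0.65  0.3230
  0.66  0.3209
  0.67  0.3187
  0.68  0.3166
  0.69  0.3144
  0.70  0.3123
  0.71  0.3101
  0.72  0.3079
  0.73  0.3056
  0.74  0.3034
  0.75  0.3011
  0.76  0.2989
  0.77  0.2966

σ√T = 0.36 × 0.7071 = 0.2546
d₁ = [ln(340/300) + (0.038 + 0.36²/2)·0.5] / 0.2546 = [0.1252 + 0.0514] / 0.2546 = 0.6936 → 0.69
√T = √0.5 = 0.7071
φ(d₁) = φ(0.69) = 0.3144
vega = S·φ(d₁)·√T = 340·0.3144·0.7071 = 75.5862
(Vega is the same for a European call and put with the same parameters.)

75.59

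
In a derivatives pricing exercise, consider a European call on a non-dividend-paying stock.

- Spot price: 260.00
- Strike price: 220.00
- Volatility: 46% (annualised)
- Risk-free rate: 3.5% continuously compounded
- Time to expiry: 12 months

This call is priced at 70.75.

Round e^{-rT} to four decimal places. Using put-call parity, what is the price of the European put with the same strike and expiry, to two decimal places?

23.18

exp(−rT) = exp(−0.035·1) = 0.9656
Put-call parity: C − P = S − K·e^(−rT) = 260 − 220·0.9656 = 260 − 212.4320 = 47.5680
P = C − (C − P) = 70.75 − (47.5680) = 23.1820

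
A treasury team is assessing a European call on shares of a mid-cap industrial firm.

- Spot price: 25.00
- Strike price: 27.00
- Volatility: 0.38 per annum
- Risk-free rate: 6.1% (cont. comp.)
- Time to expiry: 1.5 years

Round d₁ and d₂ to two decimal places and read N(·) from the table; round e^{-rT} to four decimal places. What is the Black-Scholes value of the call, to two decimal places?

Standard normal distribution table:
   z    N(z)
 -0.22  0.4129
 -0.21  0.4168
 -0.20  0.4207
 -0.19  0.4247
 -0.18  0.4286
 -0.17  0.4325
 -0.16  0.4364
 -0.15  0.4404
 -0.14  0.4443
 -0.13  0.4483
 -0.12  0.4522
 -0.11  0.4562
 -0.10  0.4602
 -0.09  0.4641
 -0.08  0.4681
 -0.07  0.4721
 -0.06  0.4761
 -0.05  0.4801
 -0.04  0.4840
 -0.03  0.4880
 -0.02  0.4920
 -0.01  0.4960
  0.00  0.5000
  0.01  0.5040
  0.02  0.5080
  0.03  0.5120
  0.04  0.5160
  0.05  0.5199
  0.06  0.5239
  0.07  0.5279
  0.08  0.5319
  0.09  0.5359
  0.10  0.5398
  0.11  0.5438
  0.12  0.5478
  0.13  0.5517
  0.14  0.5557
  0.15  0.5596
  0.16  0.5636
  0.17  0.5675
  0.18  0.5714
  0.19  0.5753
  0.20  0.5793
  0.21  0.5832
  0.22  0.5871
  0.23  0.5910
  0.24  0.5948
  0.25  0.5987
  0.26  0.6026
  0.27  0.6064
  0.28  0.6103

4.70

σ√T = 0.38 × 1.2247 = 0.4654
ln(S/K) + (r + σ²/2)T = ln(25/27) + (0.061 + 0.38²/2)·1.5 = -0.0770 + 0.1998 = 0.1228
d₁ = 0.1228 / 0.4654 = 0.2639 which rounds to 0.26
d₂ = d₁ − σ√T = 0.2639 − 0.4654 = -0.2015 which rounds to -0.20
exp(−rT) = exp(−0.061·1.5) = 0.9126
N(d₁) = N(0.26) = 0.6026;  N(d₂) = N(-0.20) = 0.4207
C = 25·0.6026 − 27·0.9126·0.4207 = 15.0650 − 10.3661 = 4.6989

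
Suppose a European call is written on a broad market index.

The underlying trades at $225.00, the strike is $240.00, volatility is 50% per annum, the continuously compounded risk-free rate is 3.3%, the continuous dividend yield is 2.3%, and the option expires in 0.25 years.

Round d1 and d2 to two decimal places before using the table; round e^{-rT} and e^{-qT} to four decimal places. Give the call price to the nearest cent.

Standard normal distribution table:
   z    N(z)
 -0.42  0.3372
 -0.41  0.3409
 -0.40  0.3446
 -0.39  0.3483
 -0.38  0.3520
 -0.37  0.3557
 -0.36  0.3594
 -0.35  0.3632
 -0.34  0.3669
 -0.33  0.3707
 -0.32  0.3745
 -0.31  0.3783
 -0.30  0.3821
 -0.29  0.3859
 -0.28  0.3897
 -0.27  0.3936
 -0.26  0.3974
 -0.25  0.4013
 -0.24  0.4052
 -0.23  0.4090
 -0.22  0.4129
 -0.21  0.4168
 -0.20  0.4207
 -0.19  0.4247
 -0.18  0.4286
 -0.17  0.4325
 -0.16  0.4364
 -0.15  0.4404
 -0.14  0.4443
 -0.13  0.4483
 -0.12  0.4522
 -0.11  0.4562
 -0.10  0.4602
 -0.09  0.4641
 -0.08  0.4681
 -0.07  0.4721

T = 0.25;  σ√T = 0.2500
d₁ = [ln(225/240) + (0.033 − 0.023 + ½·0.5²)·0.25] / (σ√T) = (-0.0645 + 0.0338) / 0.2500 = -0.1232 → -0.12
d₂ = -0.1232 − 0.2500 = -0.3732 → -0.37
e^(−qT) = e^(−0.023·0.25) = 0.9943;  e^(−rT) = e^(−0.033·0.25) = 0.9918
C = 225·0.9943·N(-0.12) − 240·0.9918·N(-0.37) = 225·0.9943·0.4522 − 240·0.9918·0.3557 = 101.1651 − 84.6680 = 16.4971

$16.50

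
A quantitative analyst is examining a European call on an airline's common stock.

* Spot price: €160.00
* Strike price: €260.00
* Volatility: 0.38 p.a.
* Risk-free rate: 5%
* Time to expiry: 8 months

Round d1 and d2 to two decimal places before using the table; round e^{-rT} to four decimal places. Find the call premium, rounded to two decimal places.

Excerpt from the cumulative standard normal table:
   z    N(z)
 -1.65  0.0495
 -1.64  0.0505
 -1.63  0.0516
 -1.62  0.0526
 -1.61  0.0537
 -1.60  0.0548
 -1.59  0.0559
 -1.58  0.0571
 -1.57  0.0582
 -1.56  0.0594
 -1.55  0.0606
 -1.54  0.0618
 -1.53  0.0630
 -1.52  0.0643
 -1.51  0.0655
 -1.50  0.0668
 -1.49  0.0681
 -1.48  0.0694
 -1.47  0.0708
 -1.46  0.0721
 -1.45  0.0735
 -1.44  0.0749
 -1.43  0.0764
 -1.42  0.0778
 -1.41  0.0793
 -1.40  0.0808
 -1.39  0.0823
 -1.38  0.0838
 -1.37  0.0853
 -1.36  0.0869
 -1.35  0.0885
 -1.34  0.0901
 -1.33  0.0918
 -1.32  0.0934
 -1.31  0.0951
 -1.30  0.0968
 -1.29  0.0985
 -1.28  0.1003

€1.98

σ√T = 0.38 × 0.8165 = 0.3103
d₁ = [ln(160/260) + (0.05 + 0.38²/2)·0.6667] / 0.3103 = [-0.4855 + 0.0815] / 0.3103 = -1.3022 ≈ -1.30
d₂ = d₁ − σ√T = -1.3022 − 0.3103 = -1.6125 ≈ -1.61
e^(−rT) = e^(−0.05·0.6667) = 0.9672
N(d₁) = N(-1.30) = 0.0968;  N(d₂) = N(-1.61) = 0.0537
C = 160·0.0968 − 260·0.9672·0.0537 = 15.4880 − 13.5040 = 1.9840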